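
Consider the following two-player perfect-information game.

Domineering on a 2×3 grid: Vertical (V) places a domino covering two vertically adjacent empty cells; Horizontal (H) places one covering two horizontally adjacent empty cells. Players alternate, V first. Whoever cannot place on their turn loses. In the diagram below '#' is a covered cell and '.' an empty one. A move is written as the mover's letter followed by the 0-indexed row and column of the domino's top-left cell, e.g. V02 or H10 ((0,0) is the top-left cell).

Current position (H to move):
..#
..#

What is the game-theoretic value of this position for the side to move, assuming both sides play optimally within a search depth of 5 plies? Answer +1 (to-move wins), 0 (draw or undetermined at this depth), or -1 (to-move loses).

ply 1, H at ..#/..# | H00=+1→###/..#*; H10=+1→..#/###
ply 2: ###/..# is terminal -1 (V); from ..#/..# depth 5

value(..#/..#, H) = +1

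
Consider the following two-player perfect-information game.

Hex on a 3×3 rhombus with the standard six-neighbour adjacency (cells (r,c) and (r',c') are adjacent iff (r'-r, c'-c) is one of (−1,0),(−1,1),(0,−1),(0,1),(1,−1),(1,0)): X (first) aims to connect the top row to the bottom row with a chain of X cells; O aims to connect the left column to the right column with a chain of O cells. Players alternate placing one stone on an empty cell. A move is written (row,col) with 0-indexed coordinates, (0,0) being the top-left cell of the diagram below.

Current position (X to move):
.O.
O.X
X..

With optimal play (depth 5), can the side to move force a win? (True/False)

X winning at [.O./O.X/X..]: True

p1 X@[.O./O.X/X..]: (0,0)[XO./O.X/X..]-1 (0,2)[.OX/O.X/X..]+1* (1,1)[.O./OXX/X..]-1 (2,1)[.O./O.X/XX.]-1 (2,2)[.O./O.X/X.X]-1
p2 O@[.OX/O.X/X..]: (0,0)[OOX/O.X/X..]-1* (1,1)[.OX/OOX/X..]-1 (2,1)[.OX/O.X/XO.]-1 (2,2)[.OX/O.X/X.O]-1
p3 X@[OOX/O.X/X..]: (1,1)[OOX/OXX/X..]+1* (2,1)[OOX/O.X/XX.]+1 (2,2)[OOX/O.X/X.X]+1
p4 O@[OOX/OXX/X..] terminal -1; root [.O./O.X/X..] d5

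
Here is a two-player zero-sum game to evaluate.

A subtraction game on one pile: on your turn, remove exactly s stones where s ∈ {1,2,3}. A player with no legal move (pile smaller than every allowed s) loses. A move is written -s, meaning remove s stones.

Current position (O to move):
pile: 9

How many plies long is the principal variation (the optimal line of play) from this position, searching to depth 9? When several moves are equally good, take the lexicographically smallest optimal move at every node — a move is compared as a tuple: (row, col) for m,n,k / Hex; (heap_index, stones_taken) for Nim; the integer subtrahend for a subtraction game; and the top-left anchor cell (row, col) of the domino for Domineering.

ply 1, O at 9 | -1=+1→8*; -2=-1→7; -3=-1→6
ply 2, X at 8 | -1=-1→7*; -2=-1→6; -3=-1→5
ply 3, O at 7 | -1=-1→6; -2=-1→5; -3=+1→4*
ply 4, X at 4 | -1=-1→3*; -2=-1→2; -3=-1→1
ply 5, O at 3 | -1=-1→2; -2=-1→1; -3=+1→0*
ply 6: 0 is terminal -1 (X); from 9 depth 9

PV length from [9]: 5 plies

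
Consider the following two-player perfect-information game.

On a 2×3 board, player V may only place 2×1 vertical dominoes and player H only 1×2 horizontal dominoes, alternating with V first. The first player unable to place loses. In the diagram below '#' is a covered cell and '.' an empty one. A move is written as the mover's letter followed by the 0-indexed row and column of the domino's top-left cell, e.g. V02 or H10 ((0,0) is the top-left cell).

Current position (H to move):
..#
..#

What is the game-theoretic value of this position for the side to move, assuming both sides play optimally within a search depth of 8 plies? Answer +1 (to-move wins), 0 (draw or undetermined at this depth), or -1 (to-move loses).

value(..#/..#, H) = +1

ply 1, H at ..#/..# | H00=+1→###/..#*; H10=+1→..#/###
ply 2: ###/..# is terminal -1 (V); from ..#/..# depth 8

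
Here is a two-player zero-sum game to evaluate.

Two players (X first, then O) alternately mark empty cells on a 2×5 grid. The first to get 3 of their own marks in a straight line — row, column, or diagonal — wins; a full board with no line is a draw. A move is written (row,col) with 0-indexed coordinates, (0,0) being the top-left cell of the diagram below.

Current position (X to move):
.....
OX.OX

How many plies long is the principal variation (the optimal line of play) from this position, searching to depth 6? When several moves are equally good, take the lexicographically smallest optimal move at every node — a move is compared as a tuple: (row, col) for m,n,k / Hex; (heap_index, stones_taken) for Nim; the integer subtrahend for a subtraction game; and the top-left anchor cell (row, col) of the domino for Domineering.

PV length from [...../OX.OX]: 6 plies

p1 X@[...../OX.OX]: (0,0)[X..../OX.OX]+0* (0,1)[.X.../OX.OX]+0 (0,2)[..X../OX.OX]+0 (0,3)[...X./OX.OX]+0 (0,4)[....X/OX.OX]+0 (1,2)[...../OXXOX]+0
p2 O@[X..../OX.OX]: (0,1)[XO.../OX.OX]+0* (0,2)[X.O../OX.OX]+0 (0,3)[X..O./OX.OX]+0 (0,4)[X...O/OX.OX]+0 (1,2)[X..../OXOOX]+0
p3 X@[XO.../OX.OX]: (0,2)[XOX../OX.OX]+0* (0,3)[XO.X./OX.OX]+0 (0,4)[XO..X/OX.OX]+0 (1,2)[XO.../OXXOX]+0
p4 O@[XOX../OX.OX]: (0,3)[XOXO./OX.OX]+0* (0,4)[XOX.O/OX.OX]+0 (1,2)[XOX../OXOOX]+0
p5 X@[XOXO./OX.OX]: (0,4)[XOXOX/OX.OX]+0* (1,2)[XOXO./OXXOX]+0
p6 O@[XOXOX/OX.OX]: (1,2)[XOXOX/OXOOX]+0*
p7 X@[XOXOX/OXOOX] terminal +0; root [...../OX.OX] d6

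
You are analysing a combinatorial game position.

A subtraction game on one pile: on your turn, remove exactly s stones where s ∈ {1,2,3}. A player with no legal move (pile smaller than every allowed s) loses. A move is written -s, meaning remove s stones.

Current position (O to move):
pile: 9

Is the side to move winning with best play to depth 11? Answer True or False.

[9] O move#1: -1:+1/8*, -2:-1/7, -3:-1/6
[8] X move#2: -1:-1/7*, -2:-1/6, -3:-1/5
[7] O move#3: -1:-1/6, -2:-1/5, -3:+1/4*
[4] X move#4: -1:-1/3*, -2:-1/2, -3:-1/1
[3] O move#5: -1:-1/2, -2:-1/1, -3:+1/0*
[0] end (terminal -1, X#6); searched 9 to 11

O winning at [9]: True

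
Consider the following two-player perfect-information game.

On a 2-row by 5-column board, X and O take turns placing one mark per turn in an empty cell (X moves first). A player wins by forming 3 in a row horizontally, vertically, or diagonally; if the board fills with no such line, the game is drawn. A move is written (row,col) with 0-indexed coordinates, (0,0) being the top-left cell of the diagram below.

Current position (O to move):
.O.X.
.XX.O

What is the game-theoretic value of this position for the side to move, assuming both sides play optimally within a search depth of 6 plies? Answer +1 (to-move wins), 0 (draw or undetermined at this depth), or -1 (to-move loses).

value(.O.X./.XX.O, O) = -1

p1 O@[.O.X./.XX.O]: (0,0)[OO.X./.XX.O]-1* (0,2)[.OOX./.XX.O]-1 (0,4)[.O.XO/.XX.O]-1 (1,0)[.O.X./OXX.O]-1 (1,3)[.O.X./.XXOO]-1
p2 X@[OO.X./.XX.O]: (0,2)[OOXX./.XX.O]+1* (0,4)[OO.XX/.XX.O]-1 (1,0)[OO.X./XXX.O]+1 (1,3)[OO.X./.XXXO]+1
p3 O@[OOXX./.XX.O]: (0,4)[OOXXO/.XX.O]-1* (1,0)[OOXX./OXX.O]-1 (1,3)[OOXX./.XXOO]-1
p4 X@[OOXXO/.XX.O]: (1,0)[OOXXO/XXX.O]+1* (1,3)[OOXXO/.XXXO]+1
p5 O@[OOXXO/XXX.O] terminal -1; root [.O.X./.XX.O] d6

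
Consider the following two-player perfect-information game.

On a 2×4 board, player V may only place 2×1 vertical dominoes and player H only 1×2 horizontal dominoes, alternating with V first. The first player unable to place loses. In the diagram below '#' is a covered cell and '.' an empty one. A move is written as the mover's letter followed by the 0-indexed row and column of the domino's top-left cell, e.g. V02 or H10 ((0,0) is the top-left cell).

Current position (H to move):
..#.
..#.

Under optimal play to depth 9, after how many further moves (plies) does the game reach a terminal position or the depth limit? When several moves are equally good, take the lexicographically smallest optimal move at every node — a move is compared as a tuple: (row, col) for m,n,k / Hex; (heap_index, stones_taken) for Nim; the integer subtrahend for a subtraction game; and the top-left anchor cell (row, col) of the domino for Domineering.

ply 1, H at ..#./..#. | H00=+1→###./..#.*; H10=+1→..#./###.
ply 2, V at ###./..#. | V03=-1→####/..##*
ply 3, H at ####/..## | H10=+1→####/####*
ply 4: ####/#### is terminal -1 (V); from ..#./..#. depth 9

PV length from [..#./..#.]: 3 plies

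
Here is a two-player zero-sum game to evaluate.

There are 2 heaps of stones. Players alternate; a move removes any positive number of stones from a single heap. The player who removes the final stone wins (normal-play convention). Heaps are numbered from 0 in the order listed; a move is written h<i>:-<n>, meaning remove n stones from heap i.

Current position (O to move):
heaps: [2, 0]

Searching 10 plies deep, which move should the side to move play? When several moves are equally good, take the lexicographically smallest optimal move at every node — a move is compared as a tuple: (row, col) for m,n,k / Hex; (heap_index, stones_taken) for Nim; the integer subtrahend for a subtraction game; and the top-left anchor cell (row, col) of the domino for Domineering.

ply 1, O at (2,0) | h0:-1=-1→(1,0); h0:-2=+1→(0,0)*
ply 2: (0,0) is terminal -1 (X); from (2,0) depth 10

O's best at [(2,0)]: h0:-2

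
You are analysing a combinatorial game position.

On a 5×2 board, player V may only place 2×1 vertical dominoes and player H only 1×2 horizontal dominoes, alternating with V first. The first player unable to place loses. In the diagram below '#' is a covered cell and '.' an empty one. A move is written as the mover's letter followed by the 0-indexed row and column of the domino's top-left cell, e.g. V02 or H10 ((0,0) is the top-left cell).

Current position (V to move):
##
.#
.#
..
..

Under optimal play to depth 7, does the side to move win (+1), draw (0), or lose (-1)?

ply 1, V at ##/.#/.#/../.. | V10=-1→##/##/##/../..; V20=-1→##/.#/##/#./..; V30=+1→##/.#/.#/#./#.*; V31=+1→##/.#/.#/.#/.#
ply 2: ##/.#/.#/#./#. is terminal -1 (H); from ##/.#/.#/../.. depth 7

value(##/.#/.#/../.., V) = +1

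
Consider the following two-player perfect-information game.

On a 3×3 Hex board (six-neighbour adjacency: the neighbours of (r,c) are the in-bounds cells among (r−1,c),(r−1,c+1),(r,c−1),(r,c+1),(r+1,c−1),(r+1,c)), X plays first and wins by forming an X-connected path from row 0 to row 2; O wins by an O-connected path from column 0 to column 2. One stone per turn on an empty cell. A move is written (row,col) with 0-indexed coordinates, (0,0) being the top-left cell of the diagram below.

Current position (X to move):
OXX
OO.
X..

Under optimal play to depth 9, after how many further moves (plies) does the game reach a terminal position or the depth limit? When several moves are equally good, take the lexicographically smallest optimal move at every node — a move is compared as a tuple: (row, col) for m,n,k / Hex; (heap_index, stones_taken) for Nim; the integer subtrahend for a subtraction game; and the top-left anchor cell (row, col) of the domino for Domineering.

PV length from [OXX/OO./X..]: 3 plies

p1 X@[OXX/OO./X..]: (1,2)[OXX/OOX/X..]+1* (2,1)[OXX/OO./XX.]-1 (2,2)[OXX/OO./X.X]-1
p2 O@[OXX/OOX/X..]: (2,1)[OXX/OOX/XO.]-1* (2,2)[OXX/OOX/X.O]-1
p3 X@[OXX/OOX/XO.]: (2,2)[OXX/OOX/XOX]+1*
p4 O@[OXX/OOX/XOX] terminal -1; root [OXX/OO./X..] d9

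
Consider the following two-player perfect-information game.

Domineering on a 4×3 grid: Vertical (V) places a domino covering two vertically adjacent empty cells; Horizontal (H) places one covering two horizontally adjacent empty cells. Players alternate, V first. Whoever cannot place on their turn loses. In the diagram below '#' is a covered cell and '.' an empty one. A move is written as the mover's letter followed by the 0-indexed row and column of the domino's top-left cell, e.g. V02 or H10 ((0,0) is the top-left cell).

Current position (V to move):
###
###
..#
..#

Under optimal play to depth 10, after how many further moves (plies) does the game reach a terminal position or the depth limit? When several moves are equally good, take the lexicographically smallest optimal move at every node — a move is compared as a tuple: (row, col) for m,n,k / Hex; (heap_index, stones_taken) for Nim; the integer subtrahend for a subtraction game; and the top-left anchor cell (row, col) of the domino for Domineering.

p1 V@[###/###/..#/..#]: V20[###/###/#.#/#.#]+1* V21[###/###/.##/.##]+1
p2 H@[###/###/#.#/#.#] terminal -1; root [###/###/..#/..#] d10

PV length from [###/###/..#/..#]: 1 ply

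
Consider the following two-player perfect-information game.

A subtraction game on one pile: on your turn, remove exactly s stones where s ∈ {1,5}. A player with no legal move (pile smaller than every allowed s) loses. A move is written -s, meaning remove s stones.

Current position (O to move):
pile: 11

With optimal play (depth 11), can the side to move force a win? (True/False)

O winning at [11]: True

ply 1, O at 11 | -1=+1→10*; -5=+1→6
ply 2, X at 10 | -1=-1→9*; -5=-1→5
ply 3, O at 9 | -1=+1→8*; -5=+1→4
ply 4, X at 8 | -1=-1→7*; -5=-1→3
ply 5, O at 7 | -1=+1→6*; -5=+1→2
ply 6, X at 6 | -1=-1→5*; -5=-1→1
ply 7, O at 5 | -1=+1→4*; -5=+1→0
ply 8, X at 4 | -1=-1→3*
ply 9, O at 3 | -1=+1→2*
ply 10, X at 2 | -1=-1→1*
ply 11, O at 1 | -1=+1→0*
ply 12: 0 is terminal -1 (X); from 11 depth 11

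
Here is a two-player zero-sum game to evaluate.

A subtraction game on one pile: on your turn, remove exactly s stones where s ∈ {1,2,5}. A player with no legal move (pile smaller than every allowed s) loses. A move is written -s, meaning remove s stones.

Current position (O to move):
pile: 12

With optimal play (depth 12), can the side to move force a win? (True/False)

ply 1, O at 12 | -1=-1→11*; -2=-1→10; -5=-1→7
ply 2, X at 11 | -1=-1→10; -2=+1→9*; -5=+1→6
ply 3, O at 9 | -1=-1→8*; -2=-1→7; -5=-1→4
ply 4, X at 8 | -1=-1→7; -2=+1→6*; -5=+1→3
ply 5, O at 6 | -1=-1→5*; -2=-1→4; -5=-1→1
ply 6, X at 5 | -1=-1→4; -2=+1→3*; -5=+1→0
ply 7, O at 3 | -1=-1→2*; -2=-1→1
ply 8, X at 2 | -1=-1→1; -2=+1→0*
ply 9: 0 is terminal -1 (O); from 12 depth 12

O winning at [12]: False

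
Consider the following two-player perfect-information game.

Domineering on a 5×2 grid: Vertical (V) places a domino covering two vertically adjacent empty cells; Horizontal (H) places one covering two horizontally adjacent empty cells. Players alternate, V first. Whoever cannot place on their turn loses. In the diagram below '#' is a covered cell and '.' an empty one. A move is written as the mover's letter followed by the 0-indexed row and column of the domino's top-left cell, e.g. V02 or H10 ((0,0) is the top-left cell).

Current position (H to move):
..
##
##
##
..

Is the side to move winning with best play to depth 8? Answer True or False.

ply 1, H at ../##/##/##/.. | H00=+1→##/##/##/##/..*; H40=+1→../##/##/##/##
ply 2: ##/##/##/##/.. is terminal -1 (V); from ../##/##/##/.. depth 8

H winning at [../##/##/##/..]: True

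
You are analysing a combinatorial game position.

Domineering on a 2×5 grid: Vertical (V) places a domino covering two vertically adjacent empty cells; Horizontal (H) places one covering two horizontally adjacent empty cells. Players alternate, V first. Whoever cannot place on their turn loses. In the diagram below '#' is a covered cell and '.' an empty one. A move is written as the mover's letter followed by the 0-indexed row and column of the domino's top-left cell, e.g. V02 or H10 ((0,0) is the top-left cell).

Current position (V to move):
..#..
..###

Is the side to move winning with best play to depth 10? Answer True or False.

[..#../..###] V move#1: V00:+1/#.#../#.###*, V01:+1/.##../.####
[#.#../#.###] H move#2: H03:-1/#.###/#.###*
[#.###/#.###] V move#3: V01:+1/#####/#####*
[#####/#####] end (terminal -1, H#4); searched ..#../..### to 10

V winning at [..#../..###]: True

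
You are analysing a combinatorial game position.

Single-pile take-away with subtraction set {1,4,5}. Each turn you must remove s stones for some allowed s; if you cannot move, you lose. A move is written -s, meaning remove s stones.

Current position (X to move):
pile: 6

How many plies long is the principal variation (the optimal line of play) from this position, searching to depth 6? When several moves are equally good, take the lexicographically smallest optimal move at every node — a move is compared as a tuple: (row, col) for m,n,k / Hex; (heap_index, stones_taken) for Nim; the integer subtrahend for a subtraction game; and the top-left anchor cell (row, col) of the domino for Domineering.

PV length from [6]: 3 plies

p1 X@[6]: -1[5]-1 -4[2]+1* -5[1]-1
p2 O@[2]: -1[1]-1*
p3 X@[1]: -1[0]+1*
p4 O@[0] terminal -1; root [6] d6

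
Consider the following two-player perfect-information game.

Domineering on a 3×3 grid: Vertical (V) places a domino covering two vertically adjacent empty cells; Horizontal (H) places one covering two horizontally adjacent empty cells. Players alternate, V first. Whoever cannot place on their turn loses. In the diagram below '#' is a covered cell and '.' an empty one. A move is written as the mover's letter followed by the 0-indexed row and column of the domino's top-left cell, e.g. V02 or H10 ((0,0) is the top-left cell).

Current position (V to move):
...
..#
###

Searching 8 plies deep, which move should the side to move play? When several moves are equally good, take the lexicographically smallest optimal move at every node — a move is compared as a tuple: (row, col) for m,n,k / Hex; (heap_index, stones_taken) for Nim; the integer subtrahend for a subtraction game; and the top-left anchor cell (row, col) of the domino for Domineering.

[.../..#/###] V move#1: V00:-1/#../#.#/###, V01:+1/.#./.##/###*
[.#./.##/###] end (terminal -1, H#2); searched .../..#/### to 8

V's best at [.../..#/###]: V01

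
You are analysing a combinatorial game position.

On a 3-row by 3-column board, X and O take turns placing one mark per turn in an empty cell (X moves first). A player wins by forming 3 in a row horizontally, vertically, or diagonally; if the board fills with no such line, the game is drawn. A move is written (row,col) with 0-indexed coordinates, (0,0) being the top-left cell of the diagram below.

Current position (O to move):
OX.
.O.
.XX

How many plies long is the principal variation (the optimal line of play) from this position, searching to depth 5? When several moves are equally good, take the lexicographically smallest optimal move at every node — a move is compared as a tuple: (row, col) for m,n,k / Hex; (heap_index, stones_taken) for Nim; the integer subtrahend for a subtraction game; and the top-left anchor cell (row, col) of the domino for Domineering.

[OX./.O./.XX] O move#1: (0,2):-1/OXO/.O./.XX, (1,0):-1/OX./OO./.XX, (1,2):-1/OX./.OO/.XX, (2,0):+1/OX./.O./OXX*
[OX./.O./OXX] X move#2: (0,2):-1/OXX/.O./OXX*, (1,0):-1/OX./XO./OXX, (1,2):-1/OX./.OX/OXX
[OXX/.O./OXX] O move#3: (1,0):+1/OXX/OO./OXX*, (1,2):+0/OXX/.OO/OXX
[OXX/OO./OXX] end (terminal -1, X#4); searched OX./.O./.XX to 5

PV length from [OX./.O./.XX]: 3 plies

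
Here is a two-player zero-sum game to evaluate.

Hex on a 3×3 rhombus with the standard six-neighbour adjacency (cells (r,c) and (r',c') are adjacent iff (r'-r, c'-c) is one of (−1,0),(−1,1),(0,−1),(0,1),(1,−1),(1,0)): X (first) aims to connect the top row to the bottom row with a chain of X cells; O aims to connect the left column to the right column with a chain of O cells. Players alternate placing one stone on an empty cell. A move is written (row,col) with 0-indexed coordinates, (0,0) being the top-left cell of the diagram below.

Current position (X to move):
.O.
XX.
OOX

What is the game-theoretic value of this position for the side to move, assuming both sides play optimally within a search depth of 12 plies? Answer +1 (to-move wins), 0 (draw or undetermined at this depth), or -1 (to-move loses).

value(.O./XX./OOX, X) = +1

ply 1, X at .O./XX./OOX | (0,0)=-1→XO./XX./OOX; (0,2)=-1→.OX/XX./OOX; (1,2)=+1→.O./XXX/OOX*
ply 2, O at .O./XXX/OOX | (0,0)=-1→OO./XXX/OOX*; (0,2)=-1→.OO/XXX/OOX
ply 3, X at OO./XXX/OOX | (0,2)=+1→OOX/XXX/OOX*
ply 4: OOX/XXX/OOX is terminal -1 (O); from .O./XX./OOX depth 12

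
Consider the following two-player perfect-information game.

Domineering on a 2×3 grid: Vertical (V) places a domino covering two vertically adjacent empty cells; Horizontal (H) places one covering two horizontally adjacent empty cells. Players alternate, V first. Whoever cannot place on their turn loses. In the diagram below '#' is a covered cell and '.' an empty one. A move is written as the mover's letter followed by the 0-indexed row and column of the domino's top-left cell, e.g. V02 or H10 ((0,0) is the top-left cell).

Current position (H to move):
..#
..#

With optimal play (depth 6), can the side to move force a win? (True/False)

H winning at [..#/..#]: True

ply 1, H at ..#/..# | H00=+1→###/..#*; H10=+1→..#/###
ply 2: ###/..# is terminal -1 (V); from ..#/..# depth 6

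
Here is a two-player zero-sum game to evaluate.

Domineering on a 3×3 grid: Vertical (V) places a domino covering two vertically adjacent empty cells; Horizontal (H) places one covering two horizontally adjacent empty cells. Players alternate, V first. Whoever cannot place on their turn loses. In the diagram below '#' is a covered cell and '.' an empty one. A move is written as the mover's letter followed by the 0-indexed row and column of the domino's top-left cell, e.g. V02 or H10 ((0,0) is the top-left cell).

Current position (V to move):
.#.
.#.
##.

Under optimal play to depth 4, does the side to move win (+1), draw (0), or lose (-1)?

value(.#./.#./##., V) = +1

[.#./.#./##.] V move#1: V00:+1/##./##./##.*, V02:+1/.##/.##/##., V12:+1/.#./.##/###
[##./##./##.] end (terminal -1, H#2); searched .#./.#./##. to 4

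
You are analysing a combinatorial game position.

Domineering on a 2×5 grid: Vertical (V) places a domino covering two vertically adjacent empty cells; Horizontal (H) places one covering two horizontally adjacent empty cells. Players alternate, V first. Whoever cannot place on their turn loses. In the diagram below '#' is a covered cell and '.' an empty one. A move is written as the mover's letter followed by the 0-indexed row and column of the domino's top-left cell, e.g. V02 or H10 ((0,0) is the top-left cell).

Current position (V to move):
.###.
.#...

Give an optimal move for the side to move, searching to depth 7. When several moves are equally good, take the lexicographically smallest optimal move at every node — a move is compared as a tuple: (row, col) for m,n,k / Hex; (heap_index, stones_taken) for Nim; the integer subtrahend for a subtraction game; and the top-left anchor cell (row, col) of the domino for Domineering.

ply 1, V at .###./.#... | V00=-1→####./##...; V04=+1→.####/.#..#*
ply 2, H at .####/.#..# | H12=-1→.####/.####*
ply 3, V at .####/.#### | V00=+1→#####/#####*
ply 4: #####/##### is terminal -1 (H); from .###./.#... depth 7

V's best at [.###./.#...]: V04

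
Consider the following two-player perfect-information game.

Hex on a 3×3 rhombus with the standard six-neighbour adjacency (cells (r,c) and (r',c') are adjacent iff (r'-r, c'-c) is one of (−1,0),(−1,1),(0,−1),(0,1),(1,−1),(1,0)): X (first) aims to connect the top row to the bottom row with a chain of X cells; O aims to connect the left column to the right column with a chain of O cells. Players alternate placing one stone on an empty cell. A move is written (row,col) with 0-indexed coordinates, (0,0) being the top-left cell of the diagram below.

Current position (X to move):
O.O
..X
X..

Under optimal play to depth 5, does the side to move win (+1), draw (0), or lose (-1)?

p1 X@[O.O/..X/X..]: (0,1)[OXO/..X/X..]+1* (1,0)[O.O/X.X/X..]-1 (1,1)[O.O/.XX/X..]-1 (2,1)[O.O/..X/XX.]-1 (2,2)[O.O/..X/X.X]-1
p2 O@[OXO/..X/X..]: (1,0)[OXO/O.X/X..]-1* (1,1)[OXO/.OX/X..]-1 (2,1)[OXO/..X/XO.]-1 (2,2)[OXO/..X/X.O]-1
p3 X@[OXO/O.X/X..]: (1,1)[OXO/OXX/X..]+1* (2,1)[OXO/O.X/XX.]-1 (2,2)[OXO/O.X/X.X]-1
p4 O@[OXO/OXX/X..] terminal -1; root [O.O/..X/X..] d5

value(O.O/..X/X.., X) = +1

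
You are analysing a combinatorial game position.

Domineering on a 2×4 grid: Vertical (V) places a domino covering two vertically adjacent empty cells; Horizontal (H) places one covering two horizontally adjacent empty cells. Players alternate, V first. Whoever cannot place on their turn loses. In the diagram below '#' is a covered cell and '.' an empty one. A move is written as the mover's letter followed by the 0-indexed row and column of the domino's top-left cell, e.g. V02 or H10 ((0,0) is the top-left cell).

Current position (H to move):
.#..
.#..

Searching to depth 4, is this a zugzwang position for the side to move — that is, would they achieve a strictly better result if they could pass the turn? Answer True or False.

zugzwang(.#../.#.., H) = False

p1 H@[.#../.#..]: H02[.###/.#..]+1* H12[.#../.###]+1
p2 V@[.###/.#..]: V00[####/##..]-1*
p3 H@[####/##..]: H12[####/####]+1*
p4 V@[####/####] terminal -1; root [.#../.#..] d4
if H skipped the turn, V would face:
~ p1 V@[.#../.#..]: V00[##../##..]-1 V02[.##./.##.]+1* V03[.#.#/.#.#]+1
~ p2 H@[.##./.##.] terminal -1; root [.#../.#..] d4
compare (H): move=+1 vs pass=-1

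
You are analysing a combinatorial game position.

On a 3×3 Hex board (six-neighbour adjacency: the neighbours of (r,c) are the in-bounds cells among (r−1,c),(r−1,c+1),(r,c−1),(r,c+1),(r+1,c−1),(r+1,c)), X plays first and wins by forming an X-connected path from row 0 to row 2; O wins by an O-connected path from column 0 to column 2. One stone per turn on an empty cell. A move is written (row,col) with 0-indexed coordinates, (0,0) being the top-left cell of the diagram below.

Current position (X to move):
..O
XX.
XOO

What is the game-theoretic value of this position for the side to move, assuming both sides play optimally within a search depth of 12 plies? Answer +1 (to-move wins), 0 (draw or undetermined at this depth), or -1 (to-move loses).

ply 1, X at ..O/XX./XOO | (0,0)=+1→X.O/XX./XOO*; (0,1)=+1→.XO/XX./XOO; (1,2)=+1→..O/XXX/XOO
ply 2: X.O/XX./XOO is terminal -1 (O); from ..O/XX./XOO depth 12

value(..O/XX./XOO, X) = +1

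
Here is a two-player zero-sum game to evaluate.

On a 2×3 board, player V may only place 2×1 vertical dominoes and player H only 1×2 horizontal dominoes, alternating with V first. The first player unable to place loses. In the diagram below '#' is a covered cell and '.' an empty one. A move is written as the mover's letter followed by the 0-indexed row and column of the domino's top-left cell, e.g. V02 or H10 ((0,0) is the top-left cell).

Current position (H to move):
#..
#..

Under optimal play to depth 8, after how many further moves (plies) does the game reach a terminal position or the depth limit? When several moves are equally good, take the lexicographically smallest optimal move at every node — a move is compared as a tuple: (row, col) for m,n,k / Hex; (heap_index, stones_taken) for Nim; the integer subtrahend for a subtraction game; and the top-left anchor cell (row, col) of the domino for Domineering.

PV length from [#../#..]: 1 ply

[#../#..] H move#1: H01:+1/###/#..*, H11:+1/#../###
[###/#..] end (terminal -1, V#2); searched #../#.. to 8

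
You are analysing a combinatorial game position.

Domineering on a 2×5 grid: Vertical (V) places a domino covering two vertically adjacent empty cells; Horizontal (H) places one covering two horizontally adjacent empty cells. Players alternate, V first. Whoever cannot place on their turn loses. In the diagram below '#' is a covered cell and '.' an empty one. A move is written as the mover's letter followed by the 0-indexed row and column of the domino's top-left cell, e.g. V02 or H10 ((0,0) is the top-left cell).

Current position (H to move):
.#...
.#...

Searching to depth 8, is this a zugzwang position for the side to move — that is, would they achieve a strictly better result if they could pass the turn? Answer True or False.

p1 H@[.#.../.#...]: H02[.###./.#...]-1* H03[.#.##/.#...]-1 H12[.#.../.###.]-1 H13[.#.../.#.##]-1
p2 V@[.###./.#...]: V00[####./##...]-1 V04[.####/.#..#]+1*
p3 H@[.####/.#..#]: H12[.####/.####]-1*
p4 V@[.####/.####]: V00[#####/#####]+1*
p5 H@[#####/#####] terminal -1; root [.#.../.#...] d8
pass branch (V moves first from the same position):
  | p1 V@[.#.../.#...]: V00[##.../##...]-1 V02[.##../.##..]-1 V03[.#.#./.#.#.]+1* V04[.#..#/.#..#]-1
  | p2 H@[.#.#./.#.#.] terminal -1; root [.#.../.#...] d8
H moving scores -1; H passing scores -1

zugzwang(.#.../.#..., H) = False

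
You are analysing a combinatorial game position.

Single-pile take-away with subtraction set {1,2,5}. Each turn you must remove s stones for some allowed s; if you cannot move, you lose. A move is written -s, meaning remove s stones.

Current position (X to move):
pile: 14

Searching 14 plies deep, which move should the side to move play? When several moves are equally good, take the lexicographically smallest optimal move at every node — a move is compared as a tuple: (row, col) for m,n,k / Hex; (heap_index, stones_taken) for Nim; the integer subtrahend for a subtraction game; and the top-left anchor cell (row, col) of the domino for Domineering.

p1 X@[14]: -1[13]-1 -2[12]+1* -5[9]+1
p2 O@[12]: -1[11]-1* -2[10]-1 -5[7]-1
p3 X@[11]: -1[10]-1 -2[9]+1* -5[6]+1
p4 O@[9]: -1[8]-1* -2[7]-1 -5[4]-1
p5 X@[8]: -1[7]-1 -2[6]+1* -5[3]+1
p6 O@[6]: -1[5]-1* -2[4]-1 -5[1]-1
p7 X@[5]: -1[4]-1 -2[3]+1* -5[0]+1
p8 O@[3]: -1[2]-1* -2[1]-1
p9 X@[2]: -1[1]-1 -2[0]+1*
p10 O@[0] terminal -1; root [14] d14

X's best at [14]: -2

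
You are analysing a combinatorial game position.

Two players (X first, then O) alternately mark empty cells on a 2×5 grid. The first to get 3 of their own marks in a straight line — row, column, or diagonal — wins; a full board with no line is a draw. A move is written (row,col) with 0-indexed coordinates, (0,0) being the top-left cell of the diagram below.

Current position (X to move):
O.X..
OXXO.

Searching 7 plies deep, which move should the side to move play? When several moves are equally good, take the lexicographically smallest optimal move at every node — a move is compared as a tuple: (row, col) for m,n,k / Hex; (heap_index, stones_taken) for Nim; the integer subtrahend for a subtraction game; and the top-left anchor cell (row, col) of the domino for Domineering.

X's best at [O.X../OXXO.]: (0,3)

[O.X../OXXO.] X move#1: (0,1):+0/OXX../OXXO., (0,3):+1/O.XX./OXXO.*, (0,4):+0/O.X.X/OXXO., (1,4):+0/O.X../OXXOX
[O.XX./OXXO.] O move#2: (0,1):-1/OOXX./OXXO.*, (0,4):-1/O.XXO/OXXO., (1,4):-1/O.XX./OXXOO
[OOXX./OXXO.] X move#3: (0,4):+1/OOXXX/OXXO.*, (1,4):+0/OOXX./OXXOX
[OOXXX/OXXO.] end (terminal -1, O#4); searched O.X../OXXO. to 7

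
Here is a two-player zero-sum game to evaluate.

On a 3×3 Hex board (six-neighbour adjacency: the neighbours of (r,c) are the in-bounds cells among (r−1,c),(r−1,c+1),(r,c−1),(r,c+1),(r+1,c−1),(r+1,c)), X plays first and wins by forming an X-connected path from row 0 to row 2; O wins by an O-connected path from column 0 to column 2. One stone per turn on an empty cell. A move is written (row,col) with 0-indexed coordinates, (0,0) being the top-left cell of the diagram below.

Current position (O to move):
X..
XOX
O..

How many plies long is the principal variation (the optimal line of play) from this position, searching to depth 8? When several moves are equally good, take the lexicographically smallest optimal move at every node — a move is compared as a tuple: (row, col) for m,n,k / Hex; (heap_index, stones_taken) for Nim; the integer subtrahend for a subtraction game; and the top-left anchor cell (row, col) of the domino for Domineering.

[X../XOX/O..] O move#1: (0,1):-1/XO./XOX/O.., (0,2):+1/X.O/XOX/O..*, (2,1):+1/X../XOX/OO., (2,2):+1/X../XOX/O.O
[X.O/XOX/O..] end (terminal -1, X#2); searched X../XOX/O.. to 8

PV length from [X../XOX/O..]: 1 ply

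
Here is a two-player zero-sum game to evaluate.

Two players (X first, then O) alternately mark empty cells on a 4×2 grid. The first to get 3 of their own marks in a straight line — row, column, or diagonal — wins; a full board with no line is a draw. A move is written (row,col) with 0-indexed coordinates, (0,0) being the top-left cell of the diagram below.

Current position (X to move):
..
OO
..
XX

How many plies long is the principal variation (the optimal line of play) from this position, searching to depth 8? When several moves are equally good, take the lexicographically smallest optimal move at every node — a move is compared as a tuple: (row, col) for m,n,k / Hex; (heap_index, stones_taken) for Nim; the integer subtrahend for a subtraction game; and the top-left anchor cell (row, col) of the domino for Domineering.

ply 1, X at ../OO/../XX | (0,0)=+0→X./OO/../XX*; (0,1)=+0→.X/OO/../XX; (2,0)=+0→../OO/X./XX; (2,1)=+0→../OO/.X/XX
ply 2, O at X./OO/../XX | (0,1)=+0→XO/OO/../XX*; (2,0)=+0→X./OO/O./XX; (2,1)=+0→X./OO/.O/XX
ply 3, X at XO/OO/../XX | (2,0)=-1→XO/OO/X./XX; (2,1)=+0→XO/OO/.X/XX*
ply 4, O at XO/OO/.X/XX | (2,0)=+0→XO/OO/OX/XX*
ply 5: XO/OO/OX/XX is terminal +0 (X); from ../OO/../XX depth 8

PV length from [../OO/../XX]: 4 plies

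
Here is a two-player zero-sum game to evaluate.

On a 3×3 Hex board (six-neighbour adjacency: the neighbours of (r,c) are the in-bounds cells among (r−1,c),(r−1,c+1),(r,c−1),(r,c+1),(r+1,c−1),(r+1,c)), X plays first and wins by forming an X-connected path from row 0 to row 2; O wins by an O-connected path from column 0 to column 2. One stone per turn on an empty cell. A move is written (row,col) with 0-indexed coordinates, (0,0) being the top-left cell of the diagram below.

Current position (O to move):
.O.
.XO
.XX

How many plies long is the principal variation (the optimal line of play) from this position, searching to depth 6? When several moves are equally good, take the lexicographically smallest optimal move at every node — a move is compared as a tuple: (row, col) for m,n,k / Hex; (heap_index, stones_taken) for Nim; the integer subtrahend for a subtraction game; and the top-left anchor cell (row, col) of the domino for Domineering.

[.O./.XO/.XX] O move#1: (0,0):-1/OO./.XO/.XX, (0,2):+1/.OO/.XO/.XX*, (1,0):-1/.O./OXO/.XX, (2,0):-1/.O./.XO/OXX
[.OO/.XO/.XX] X move#2: (0,0):-1/XOO/.XO/.XX*, (1,0):-1/.OO/XXO/.XX, (2,0):-1/.OO/.XO/XXX
[XOO/.XO/.XX] O move#3: (1,0):+1/XOO/OXO/.XX*, (2,0):-1/XOO/.XO/OXX
[XOO/OXO/.XX] end (terminal -1, X#4); searched .O./.XO/.XX to 6

PV length from [.O./.XO/.XX]: 3 plies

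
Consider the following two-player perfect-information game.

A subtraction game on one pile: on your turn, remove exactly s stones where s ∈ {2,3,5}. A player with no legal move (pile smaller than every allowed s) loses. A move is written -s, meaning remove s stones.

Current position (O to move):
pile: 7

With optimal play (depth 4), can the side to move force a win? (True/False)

ply 1, O at 7 | -2=-1→5*; -3=-1→4; -5=-1→2
ply 2, X at 5 | -2=-1→3; -3=-1→2; -5=+1→0*
ply 3: 0 is terminal -1 (O); from 7 depth 4

O winning at [7]: False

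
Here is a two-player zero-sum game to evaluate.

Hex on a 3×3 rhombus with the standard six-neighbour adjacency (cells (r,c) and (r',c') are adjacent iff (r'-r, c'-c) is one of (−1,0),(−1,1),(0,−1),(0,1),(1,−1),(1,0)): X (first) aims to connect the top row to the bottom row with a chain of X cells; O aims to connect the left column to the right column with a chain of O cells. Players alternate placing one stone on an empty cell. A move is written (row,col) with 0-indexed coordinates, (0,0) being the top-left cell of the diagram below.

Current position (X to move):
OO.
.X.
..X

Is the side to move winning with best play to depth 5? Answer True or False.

X winning at [OO./.X./..X]: True

ply 1, X at OO./.X./..X | (0,2)=+1→OOX/.X./..X*; (1,0)=-1→OO./XX./..X; (1,2)=-1→OO./.XX/..X; (2,0)=-1→OO./.X./X.X; (2,1)=-1→OO./.X./.XX
ply 2, O at OOX/.X./..X | (1,0)=-1→OOX/OX./..X*; (1,2)=-1→OOX/.XO/..X; (2,0)=-1→OOX/.X./O.X; (2,1)=-1→OOX/.X./.OX
ply 3, X at OOX/OX./..X | (1,2)=+1→OOX/OXX/..X*; (2,0)=+1→OOX/OX./X.X; (2,1)=+1→OOX/OX./.XX
ply 4: OOX/OXX/..X is terminal -1 (O); from OO./.X./..X depth 5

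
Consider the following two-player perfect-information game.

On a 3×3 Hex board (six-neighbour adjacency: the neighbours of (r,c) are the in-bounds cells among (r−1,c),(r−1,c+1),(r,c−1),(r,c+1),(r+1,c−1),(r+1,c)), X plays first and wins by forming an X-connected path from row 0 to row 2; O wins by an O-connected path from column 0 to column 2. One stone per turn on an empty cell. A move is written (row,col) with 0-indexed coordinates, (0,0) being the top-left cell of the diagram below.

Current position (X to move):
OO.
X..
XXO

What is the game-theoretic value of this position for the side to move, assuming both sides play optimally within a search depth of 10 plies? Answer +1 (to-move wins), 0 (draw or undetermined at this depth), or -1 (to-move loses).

value(OO./X../XXO, X) = +1

p1 X@[OO./X../XXO]: (0,2)[OOX/X../XXO]+1* (1,1)[OO./XX./XXO]-1 (1,2)[OO./X.X/XXO]-1
p2 O@[OOX/X../XXO]: (1,1)[OOX/XO./XXO]-1* (1,2)[OOX/X.O/XXO]-1
p3 X@[OOX/XO./XXO]: (1,2)[OOX/XOX/XXO]+1*
p4 O@[OOX/XOX/XXO] terminal -1; root [OO./X../XXO] d10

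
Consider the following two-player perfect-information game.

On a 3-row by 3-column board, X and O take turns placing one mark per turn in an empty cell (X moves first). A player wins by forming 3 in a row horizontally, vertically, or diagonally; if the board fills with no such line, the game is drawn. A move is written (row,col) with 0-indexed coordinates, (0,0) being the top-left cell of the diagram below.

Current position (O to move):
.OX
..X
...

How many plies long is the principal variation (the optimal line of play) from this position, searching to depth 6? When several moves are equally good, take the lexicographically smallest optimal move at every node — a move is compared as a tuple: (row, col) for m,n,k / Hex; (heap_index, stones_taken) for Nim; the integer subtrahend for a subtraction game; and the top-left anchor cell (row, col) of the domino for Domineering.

PV length from [.OX/..X/...]: 4 plies

p1 O@[.OX/..X/...]: (0,0)[OOX/..X/...]-1* (1,0)[.OX/O.X/...]-1 (1,1)[.OX/.OX/...]-1 (2,0)[.OX/..X/O..]-1 (2,1)[.OX/..X/.O.]-1 (2,2)[.OX/..X/..O]-1
p2 X@[OOX/..X/...]: (1,0)[OOX/X.X/...]+1* (1,1)[OOX/.XX/...]+1 (2,0)[OOX/..X/X..]+1 (2,1)[OOX/..X/.X.]+1 (2,2)[OOX/..X/..X]+1
p3 O@[OOX/X.X/...]: (1,1)[OOX/XOX/...]-1* (2,0)[OOX/X.X/O..]-1 (2,1)[OOX/X.X/.O.]-1 (2,2)[OOX/X.X/..O]-1
p4 X@[OOX/XOX/...]: (2,0)[OOX/XOX/X..]-1 (2,1)[OOX/XOX/.X.]-1 (2,2)[OOX/XOX/..X]+1*
p5 O@[OOX/XOX/..X] terminal -1; root [.OX/..X/...] d6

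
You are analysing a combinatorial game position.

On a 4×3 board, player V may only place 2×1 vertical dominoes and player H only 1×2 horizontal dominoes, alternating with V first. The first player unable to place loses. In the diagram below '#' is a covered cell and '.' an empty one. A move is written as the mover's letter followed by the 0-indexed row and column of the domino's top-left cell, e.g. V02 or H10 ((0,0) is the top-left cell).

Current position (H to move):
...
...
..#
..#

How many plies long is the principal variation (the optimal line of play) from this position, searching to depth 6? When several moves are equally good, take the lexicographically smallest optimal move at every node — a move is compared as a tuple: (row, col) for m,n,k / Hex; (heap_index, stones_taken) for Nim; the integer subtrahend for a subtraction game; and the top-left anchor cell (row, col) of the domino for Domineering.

[.../.../..#/..#] H move#1: H00:-1/##./.../..#/..#*, H01:-1/.##/.../..#/..#, H10:-1/.../##./..#/..#, H11:-1/.../.##/..#/..#, H20:-1/.../.../###/..#, H30:-1/.../.../..#/###
[##./.../..#/..#] V move#2: V02:-1/###/..#/..#/..#, V10:+1/##./#../#.#/..#*, V11:+1/##./.#./.##/..#, V20:+1/##./.../#.#/#.#, V21:+1/##./.../.##/.##
[##./#../#.#/..#] H move#3: H11:-1/##./###/#.#/..#*, H30:-1/##./#../#.#/###
[##./###/#.#/..#] V move#4: V21:+1/##./###/###/.##*
[##./###/###/.##] end (terminal -1, H#5); searched .../.../..#/..# to 6

PV length from [.../.../..#/..#]: 4 plies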